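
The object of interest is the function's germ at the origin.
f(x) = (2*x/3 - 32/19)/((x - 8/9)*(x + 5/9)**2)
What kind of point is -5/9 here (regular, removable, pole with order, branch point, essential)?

The denominator factor x + 5/9 vanishes at -5/9 and appears to the power 2; the numerator there equals -1054/513, nonzero, and no other factor vanishes.
Hence a pole whose order is the multiplicity, 2.

The point is a pole of order 2.


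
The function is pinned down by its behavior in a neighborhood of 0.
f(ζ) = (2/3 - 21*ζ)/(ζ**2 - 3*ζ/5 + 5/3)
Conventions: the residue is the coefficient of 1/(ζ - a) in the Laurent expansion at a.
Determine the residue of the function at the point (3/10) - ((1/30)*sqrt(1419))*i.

The factor ζ**2 - 3*ζ/5 + 5/3 splits as (ζ - a)(ζ - a') with a = (3/10) - ((1/30)*sqrt(1419))*i, a' = (3/10) + ((1/30)*sqrt(1419))*i. At the order-1 pole a set g(ζ) = (ζ - a)*f(ζ) = [2/3 - 21*ζ] / (ζ - a').
Simple pole: residue = g(a) at a = (3/10) - ((1/30)*sqrt(1419))*i, which is (-21/2) - ((169/2838)*sqrt(1419))*i.

The residue is (-21/2) - ((169/2838)*sqrt(1419))*i.


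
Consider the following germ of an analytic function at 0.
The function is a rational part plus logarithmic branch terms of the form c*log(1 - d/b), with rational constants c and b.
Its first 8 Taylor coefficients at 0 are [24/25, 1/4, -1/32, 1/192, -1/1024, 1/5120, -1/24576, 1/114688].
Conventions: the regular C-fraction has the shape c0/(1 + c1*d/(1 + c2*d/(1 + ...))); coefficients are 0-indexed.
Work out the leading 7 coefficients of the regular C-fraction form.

Taylor coefficients (read off): a_0 = 24/25, a_1 = 1/4, a_2 = -1/32, a_3 = 1/192, a_4 = -1/1024, a_5 = 1/5120, a_6 = -1/24576.
c0 = a_0 = 24/25. Peel one level at a time: if S = 1 + c*d/S' with S'(0) = 1, then c is the d-coefficient of S and S' = c*d/(S - 1).
S_1 = c0/f = 1 + (-25/96)*d + (925/9216)*d^2 + ...; c1 = -25/96.
S_2 = c1*d/(S_1 - 1) = 1 + (37/96)*d + (-1/192)*d^2 + ...; c2 = 37/96.
S_3 = c2*d/(S_2 - 1) = 1 + (1/74)*d + (-33/21904)*d^2 + ...; c3 = 1/74.
S_4 = c3*d/(S_3 - 1) = 1 + (33/296)*d + (-1/240)*d^2 + ...; c4 = 33/296.
S_5 = c4*d/(S_4 - 1) = 1 + (37/990)*d + (-12839/3920400)*d^2 + ...; c5 = 37/990.
S_6 = c5*d/(S_5 - 1) = 1 + (347/3960)*d + ...; c6 = 347/3960.

The regular C-fraction coefficients are [24/25, -25/96, 37/96, 1/74, 33/296, 37/990, 347/3960].


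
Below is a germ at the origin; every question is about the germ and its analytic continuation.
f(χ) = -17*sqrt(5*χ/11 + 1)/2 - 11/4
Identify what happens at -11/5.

The point is an algebraic (square-root) branch point.

The term (-17/2)*sqrt(1 - χ/(-11/5)) has argument 1 - -11/5/(-11/5) = 0 at -11/5: a square-root (algebraic, two-sheeted) branch point; the remaining terms are analytic or single-valued there.


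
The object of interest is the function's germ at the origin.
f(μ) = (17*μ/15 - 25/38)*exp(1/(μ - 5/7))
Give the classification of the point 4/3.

There is no denominator, hence no pole anywhere.
The essential point of exp(1/(μ - (5/7))) is 5/7, not 4/3.
So the germ continues analytically to 4/3.

The point is a regular point.


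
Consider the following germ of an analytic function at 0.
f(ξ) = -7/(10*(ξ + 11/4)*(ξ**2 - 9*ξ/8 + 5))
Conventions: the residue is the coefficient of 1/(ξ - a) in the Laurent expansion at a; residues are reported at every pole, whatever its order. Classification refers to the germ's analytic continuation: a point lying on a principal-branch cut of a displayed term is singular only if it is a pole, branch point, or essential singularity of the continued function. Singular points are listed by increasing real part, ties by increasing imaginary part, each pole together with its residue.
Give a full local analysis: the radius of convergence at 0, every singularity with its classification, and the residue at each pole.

Denominator factor (ξ**2 - 9*ξ/8 + 5): discriminant -1199/64, complex-conjugate roots (9/16) + ((1/16)*sqrt(1199))*i and (9/16) - ((1/16)*sqrt(1199))*i; poles of order 1, moduli sqrt(5) and sqrt(5).
Denominator factor (ξ + 11/4): pole of order 1 at -11/4, modulus 11/4.
The radius of convergence is the smallest modulus among the singular points: sqrt(5).
At the order-1 pole -11/4 set g(ξ) = (ξ - (-11/4))*f(ξ) = -7/(10*(ξ**2 - 9*ξ/8 + 5)).
Simple pole: residue = g(a) at a = -11/4, which is -112/2505.
The factor ξ**2 - 9*ξ/8 + 5 splits as (ξ - a)(ξ - a') with a = (9/16) - ((1/16)*sqrt(1199))*i, a' = (9/16) + ((1/16)*sqrt(1199))*i. At the order-1 pole a set g(ξ) = (ξ - a)*f(ξ) = [-7/(10*(ξ + 11/4))] / (ξ - a').
Simple pole: residue = g(a) at a = (9/16) - ((1/16)*sqrt(1199))*i, which is (56/2505) - ((2968/3003495)*sqrt(1199))*i.
The factor ξ**2 - 9*ξ/8 + 5 splits as (ξ - a)(ξ - a') with a = (9/16) + ((1/16)*sqrt(1199))*i, a' = (9/16) - ((1/16)*sqrt(1199))*i. At the order-1 pole a set g(ξ) = (ξ - a)*f(ξ) = [-7/(10*(ξ + 11/4))] / (ξ - a').
Simple pole: residue = g(a) at a = (9/16) + ((1/16)*sqrt(1199))*i, which is (56/2505) + ((2968/3003495)*sqrt(1199))*i.
List the singular points by increasing real part (a conjugate pair: the negative imaginary part first).

Radius of convergence at 0: sqrt(5).
At -11/4: a pole of order 1; residue -112/2505.
At (9/16) - ((1/16)*sqrt(1199))*i: a pole of order 1; residue (56/2505) - ((2968/3003495)*sqrt(1199))*i.
At (9/16) + ((1/16)*sqrt(1199))*i: a pole of order 1; residue (56/2505) + ((2968/3003495)*sqrt(1199))*i.


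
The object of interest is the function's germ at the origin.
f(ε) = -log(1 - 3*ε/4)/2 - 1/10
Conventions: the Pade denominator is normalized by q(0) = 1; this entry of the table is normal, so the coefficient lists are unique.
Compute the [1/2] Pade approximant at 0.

The Pade approximant has numerator coefficients [-1/10, 91/220]; denominator coefficients [1, -17/44, -15/352].

Taylor coefficients needed (expand at 0): a_0 = -1/10, a_1 = 3/8, a_2 = 9/64, a_3 = 9/128.
Write the denominator as Q(ε) = 1 + q1*ε + q2*ε^2. Requiring Q*f - P = O(ε^4) with deg P <= 1 kills the coefficients of ε^2..ε^3 in Q*f:
  ε^2: a_2 + q1*a_1 + q2*a_0 = 0, i.e. 9/64 + (3/8)*q1 + (-1/10)*q2 = 0.
  ε^3: a_3 + q1*a_2 + q2*a_1 = 0, i.e. 9/128 + (9/64)*q1 + (3/8)*q2 = 0.
Solving this linear system: q1 = -17/44, q2 = -15/352.
The numerator is Q*f truncated at degree 1: P0 = a_0 = -1/10; P1 = a_1 + q1*a_0 = 91/220.


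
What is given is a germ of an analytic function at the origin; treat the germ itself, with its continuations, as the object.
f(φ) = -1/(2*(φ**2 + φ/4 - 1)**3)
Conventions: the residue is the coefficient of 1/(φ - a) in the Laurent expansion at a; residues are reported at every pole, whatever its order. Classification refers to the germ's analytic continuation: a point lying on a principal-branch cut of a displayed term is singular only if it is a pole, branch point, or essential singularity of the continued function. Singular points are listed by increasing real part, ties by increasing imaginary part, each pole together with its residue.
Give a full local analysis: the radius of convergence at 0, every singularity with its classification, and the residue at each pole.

Denominator factor (φ**2 + φ/4 - 1)^3: discriminant 65/16, real irrational roots -1/8 + (1/8)*sqrt(65) and -1/8 - (1/8)*sqrt(65); poles of order 3, moduli -1/8 + (1/8)*sqrt(65) and 1/8 + (1/8)*sqrt(65).
The radius of convergence is the smallest modulus among the singular points: -1/8 + (1/8)*sqrt(65).
The factor φ**2 + φ/4 - 1 splits as (φ - a)(φ - a') with a = -1/8 - (1/8)*sqrt(65), a' = -1/8 + (1/8)*sqrt(65). At the order-3 pole a set g(φ) = (φ - a)^3*f(φ) = [-1/2] / (φ - a')^3.
Order-3 pole: residue = g''(a)/2; g''(-1/8 - (1/8)*sqrt(65)) = (6144/274625)*sqrt(65), so the residue is (3072/274625)*sqrt(65).
The factor φ**2 + φ/4 - 1 splits as (φ - a)(φ - a') with a = -1/8 + (1/8)*sqrt(65), a' = -1/8 - (1/8)*sqrt(65). At the order-3 pole a set g(φ) = (φ - a)^3*f(φ) = [-1/2] / (φ - a')^3.
Order-3 pole: residue = g''(a)/2; g''(-1/8 + (1/8)*sqrt(65)) = -(6144/274625)*sqrt(65), so the residue is -(3072/274625)*sqrt(65).
List the singular points by increasing real part (a conjugate pair: the negative imaginary part first).

Radius of convergence at 0: -1/8 + (1/8)*sqrt(65).
At -1/8 - (1/8)*sqrt(65): a pole of order 3; residue (3072/274625)*sqrt(65).
At -1/8 + (1/8)*sqrt(65): a pole of order 3; residue -(3072/274625)*sqrt(65).


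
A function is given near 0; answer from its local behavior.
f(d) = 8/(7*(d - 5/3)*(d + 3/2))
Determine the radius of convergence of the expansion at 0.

Denominator factor (d - 5/3): pole of order 1 at 5/3, modulus 5/3.
Denominator factor (d + 3/2): pole of order 1 at -3/2, modulus 3/2.
The radius of convergence is the smallest modulus among the singular points: 3/2.

The radius of convergence is 3/2.


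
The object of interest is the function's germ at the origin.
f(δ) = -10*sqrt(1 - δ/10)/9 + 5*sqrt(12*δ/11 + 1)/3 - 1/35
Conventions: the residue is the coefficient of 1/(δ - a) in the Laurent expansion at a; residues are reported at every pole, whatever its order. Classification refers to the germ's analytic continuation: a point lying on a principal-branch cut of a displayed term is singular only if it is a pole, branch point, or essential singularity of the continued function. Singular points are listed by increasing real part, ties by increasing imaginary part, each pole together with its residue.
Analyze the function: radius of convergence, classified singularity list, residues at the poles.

Radius of convergence at 0: 11/12.
At -11/12: an algebraic (square-root) branch point.
At 10: an algebraic (square-root) branch point.

Branch term (-10/9)*sqrt(1 - δ/(10)): its argument vanishes at δ = 10, a square-root branch point, modulus 10.
Branch term (5/3)*sqrt(1 - δ/(-11/12)): its argument vanishes at δ = -11/12, a square-root branch point, modulus 11/12.
The radius of convergence is the smallest modulus among the singular points: 11/12.
List the singular points by increasing real part (a conjugate pair: the negative imaginary part first).


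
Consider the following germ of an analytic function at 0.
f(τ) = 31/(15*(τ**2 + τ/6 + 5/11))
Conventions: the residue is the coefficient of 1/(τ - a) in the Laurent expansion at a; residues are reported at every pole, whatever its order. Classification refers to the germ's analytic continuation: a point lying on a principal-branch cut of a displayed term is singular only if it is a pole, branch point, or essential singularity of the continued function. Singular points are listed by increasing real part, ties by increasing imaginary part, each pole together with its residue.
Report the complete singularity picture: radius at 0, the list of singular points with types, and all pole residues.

Radius of convergence at 0: (1/11)*sqrt(55).
At (-1/12) - ((1/132)*sqrt(7799))*i: a pole of order 1; residue ((62/3545)*sqrt(7799))*i.
At (-1/12) + ((1/132)*sqrt(7799))*i: a pole of order 1; residue -((62/3545)*sqrt(7799))*i.

Denominator factor (τ**2 + τ/6 + 5/11): discriminant -709/396, complex-conjugate roots (-1/12) + ((1/132)*sqrt(7799))*i and (-1/12) - ((1/132)*sqrt(7799))*i; poles of order 1, moduli (1/11)*sqrt(55) and (1/11)*sqrt(55).
The radius of convergence is the smallest modulus among the singular points: (1/11)*sqrt(55).
The factor τ**2 + τ/6 + 5/11 splits as (τ - a)(τ - a') with a = (-1/12) - ((1/132)*sqrt(7799))*i, a' = (-1/12) + ((1/132)*sqrt(7799))*i. At the order-1 pole a set g(τ) = (τ - a)*f(τ) = [31/15] / (τ - a').
Simple pole: residue = g(a) at a = (-1/12) - ((1/132)*sqrt(7799))*i, which is ((62/3545)*sqrt(7799))*i.
The factor τ**2 + τ/6 + 5/11 splits as (τ - a)(τ - a') with a = (-1/12) + ((1/132)*sqrt(7799))*i, a' = (-1/12) - ((1/132)*sqrt(7799))*i. At the order-1 pole a set g(τ) = (τ - a)*f(τ) = [31/15] / (τ - a').
Simple pole: residue = g(a) at a = (-1/12) + ((1/132)*sqrt(7799))*i, which is -((62/3545)*sqrt(7799))*i.
List the singular points by increasing real part (a conjugate pair: the negative imaginary part first).


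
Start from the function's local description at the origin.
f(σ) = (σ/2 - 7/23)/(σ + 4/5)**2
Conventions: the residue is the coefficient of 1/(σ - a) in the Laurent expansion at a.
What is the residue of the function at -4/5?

The residue is 1/2.

At the order-2 pole -4/5 set g(σ) = (σ - (-4/5))^2*f(σ) = σ/2 - 7/23.
Order-2 pole: residue = g'(a); g'(-4/5) = 1/2, so the residue is 1/2.


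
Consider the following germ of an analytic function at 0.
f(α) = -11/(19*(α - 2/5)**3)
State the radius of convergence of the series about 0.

Denominator factor (α - 2/5)^3: pole of order 3 at 2/5, modulus 2/5.
The radius of convergence is the smallest modulus among the singular points: 2/5.

The radius of convergence is 2/5.


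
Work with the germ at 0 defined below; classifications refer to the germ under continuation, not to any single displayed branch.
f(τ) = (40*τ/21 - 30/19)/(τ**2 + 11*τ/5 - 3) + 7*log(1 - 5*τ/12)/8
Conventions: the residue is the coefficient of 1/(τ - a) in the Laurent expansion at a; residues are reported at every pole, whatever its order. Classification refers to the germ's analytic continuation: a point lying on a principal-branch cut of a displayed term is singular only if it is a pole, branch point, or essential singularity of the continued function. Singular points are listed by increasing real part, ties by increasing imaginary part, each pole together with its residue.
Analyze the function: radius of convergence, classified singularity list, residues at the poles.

Radius of convergence at 0: -11/10 + (1/10)*sqrt(421).
At -11/10 - (1/10)*sqrt(421): a pole of order 1; residue 20/21 + (7330/167979)*sqrt(421).
At -11/10 + (1/10)*sqrt(421): a pole of order 1; residue 20/21 - (7330/167979)*sqrt(421).
At 12/5: a logarithmic branch point.

Denominator factor (τ**2 + 11*τ/5 - 3): discriminant 421/25, real irrational roots -11/10 + (1/10)*sqrt(421) and -11/10 - (1/10)*sqrt(421); poles of order 1, moduli -11/10 + (1/10)*sqrt(421) and 11/10 + (1/10)*sqrt(421).
Branch term (7/8)*log(1 - τ/(12/5)): its argument vanishes at τ = 12/5, a logarithmic branch point, modulus 12/5.
The radius of convergence is the smallest modulus among the singular points: -11/10 + (1/10)*sqrt(421).
The branch term is analytic at -11/10 - (1/10)*sqrt(421) and contributes nothing to the residue; only the rational part matters.
The factor τ**2 + 11*τ/5 - 3 splits as (τ - a)(τ - a') with a = -11/10 - (1/10)*sqrt(421), a' = -11/10 + (1/10)*sqrt(421). At the order-1 pole a set g(τ) = (τ - a)*(rational part) = [40*τ/21 - 30/19] / (τ - a').
Simple pole: residue = g(a) at a = -11/10 - (1/10)*sqrt(421), which is 20/21 + (7330/167979)*sqrt(421).
The branch term is analytic at -11/10 + (1/10)*sqrt(421) and contributes nothing to the residue; only the rational part matters.
The factor τ**2 + 11*τ/5 - 3 splits as (τ - a)(τ - a') with a = -11/10 + (1/10)*sqrt(421), a' = -11/10 - (1/10)*sqrt(421). At the order-1 pole a set g(τ) = (τ - a)*(rational part) = [40*τ/21 - 30/19] / (τ - a').
Simple pole: residue = g(a) at a = -11/10 + (1/10)*sqrt(421), which is 20/21 - (7330/167979)*sqrt(421).
List the singular points by increasing real part (a conjugate pair: the negative imaginary part first).


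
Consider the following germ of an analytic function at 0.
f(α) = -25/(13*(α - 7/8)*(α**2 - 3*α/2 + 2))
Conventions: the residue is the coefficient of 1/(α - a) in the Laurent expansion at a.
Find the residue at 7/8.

At the order-1 pole 7/8 set g(α) = (α - (7/8))*f(α) = -25/(13*(α**2 - 3*α/2 + 2)).
Simple pole: residue = g(a) at a = 7/8, which is -1600/1209.

The residue is -1600/1209.


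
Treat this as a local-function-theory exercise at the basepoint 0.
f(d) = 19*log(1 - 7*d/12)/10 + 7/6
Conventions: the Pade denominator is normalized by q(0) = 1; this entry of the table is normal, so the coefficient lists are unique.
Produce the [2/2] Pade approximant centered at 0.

The Pade approximant has numerator coefficients [7/6, -161/90, 5047/12960]; denominator coefficients [1, -7/12, 49/864].

Taylor coefficients needed (expand at 0): a_0 = 7/6, a_1 = -133/120, a_2 = -931/2880, a_3 = -6517/51840, a_4 = -45619/829440.
Write the denominator as Q(d) = 1 + q1*d + q2*d^2. Requiring Q*f - P = O(d^5) with deg P <= 2 kills the coefficients of d^3..d^4 in Q*f:
  d^3: a_3 + q1*a_2 + q2*a_1 = 0, i.e. -6517/51840 + (-931/2880)*q1 + (-133/120)*q2 = 0.
  d^4: a_4 + q1*a_3 + q2*a_2 = 0, i.e. -45619/829440 + (-6517/51840)*q1 + (-931/2880)*q2 = 0.
Solving this linear system: q1 = -7/12, q2 = 49/864.
The numerator is Q*f truncated at degree 2: P0 = a_0 = 7/6; P1 = a_1 + q1*a_0 = -161/90; P2 = a_2 + q1*a_1 + q2*a_0 = 5047/12960.


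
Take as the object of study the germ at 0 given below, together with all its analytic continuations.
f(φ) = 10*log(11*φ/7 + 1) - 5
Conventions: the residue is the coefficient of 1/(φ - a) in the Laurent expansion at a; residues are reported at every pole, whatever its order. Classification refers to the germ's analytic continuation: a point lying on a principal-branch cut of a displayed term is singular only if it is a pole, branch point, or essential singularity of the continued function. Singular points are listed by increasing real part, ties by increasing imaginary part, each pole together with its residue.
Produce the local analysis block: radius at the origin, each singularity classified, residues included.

Branch term (10)*log(1 - φ/(-7/11)): its argument vanishes at φ = -7/11, a logarithmic branch point, modulus 7/11.
The radius of convergence is the smallest modulus among the singular points: 7/11.

Radius of convergence at 0: 7/11.
At -7/11: a logarithmic branch point.


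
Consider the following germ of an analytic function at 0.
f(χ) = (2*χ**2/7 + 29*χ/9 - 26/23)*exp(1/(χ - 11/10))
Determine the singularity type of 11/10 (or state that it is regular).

The point is an essential singularity.

The exponent 1/(χ - (11/10)) has a pole at 11/10, so exp(1/(χ - (11/10))) takes every nonzero value near it: an essential singularity (not a pole of any order).


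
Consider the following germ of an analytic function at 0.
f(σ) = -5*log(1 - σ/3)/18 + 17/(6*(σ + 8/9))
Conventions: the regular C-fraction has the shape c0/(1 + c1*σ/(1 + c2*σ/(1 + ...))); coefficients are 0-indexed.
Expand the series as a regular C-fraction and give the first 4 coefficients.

The regular C-fraction coefficients are [51/16, 12073/11016, 1052080/16624521, -1832031537/2540352368].

Taylor coefficients (expand at 0): a_0 = 51/16, a_1 = -12073/3456, a_2 = 335891/82944, a_3 = -27083011/5971968.
c0 = a_0 = 51/16. Peel one level at a time: if S = 1 + c*σ/S' with S'(0) = 1, then c is the σ-coefficient of S and S' = c*σ/(S - 1).
S_1 = c0/f = 1 + (12073/11016)*σ + (-131510/1896129)*σ^2 + ...; c1 = 12073/11016.
S_2 = c1*σ/(S_1 - 1) = 1 + (1052080/16624521)*σ + (179610935/3935447883)*σ^2 + ...; c2 = 1052080/16624521.
S_3 = c2*σ/(S_2 - 1) = 1 + (-1832031537/2540352368)*σ + ...; c3 = -1832031537/2540352368.


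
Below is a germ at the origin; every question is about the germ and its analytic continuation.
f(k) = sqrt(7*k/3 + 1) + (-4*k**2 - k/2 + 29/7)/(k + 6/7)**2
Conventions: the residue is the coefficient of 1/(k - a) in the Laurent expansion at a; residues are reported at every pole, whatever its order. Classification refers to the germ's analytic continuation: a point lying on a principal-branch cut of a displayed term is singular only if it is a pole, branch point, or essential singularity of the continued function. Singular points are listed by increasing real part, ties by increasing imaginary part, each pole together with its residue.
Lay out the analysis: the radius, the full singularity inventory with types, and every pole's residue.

Radius of convergence at 0: 3/7.
At -6/7: a pole of order 2; residue 89/14.
At -3/7: an algebraic (square-root) branch point.

Denominator factor (k + 6/7)^2: pole of order 2 at -6/7, modulus 6/7.
Branch term (1)*sqrt(1 - k/(-3/7)): its argument vanishes at k = -3/7, a square-root branch point, modulus 3/7.
The radius of convergence is the smallest modulus among the singular points: 3/7.
The branch term is analytic at -6/7 and contributes nothing to the residue; only the rational part matters.
At the order-2 pole -6/7 set g(k) = (k - (-6/7))^2*(rational part) = -4*k**2 - k/2 + 29/7.
Order-2 pole: residue = g'(a); g'(-6/7) = 89/14, so the residue is 89/14.
List the singular points by increasing real part (a conjugate pair: the negative imaginary part first).


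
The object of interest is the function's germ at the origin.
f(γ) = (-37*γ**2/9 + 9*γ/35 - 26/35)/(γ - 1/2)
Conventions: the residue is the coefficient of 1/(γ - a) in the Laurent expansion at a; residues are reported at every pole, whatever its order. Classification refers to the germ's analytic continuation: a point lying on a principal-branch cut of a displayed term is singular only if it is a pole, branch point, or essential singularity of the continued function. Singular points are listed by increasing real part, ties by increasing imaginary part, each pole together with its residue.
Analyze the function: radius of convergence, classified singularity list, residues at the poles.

Denominator factor (γ - 1/2): pole of order 1 at 1/2, modulus 1/2.
The radius of convergence is the smallest modulus among the singular points: 1/2.
At the order-1 pole 1/2 set g(γ) = (γ - (1/2))*f(γ) = -37*γ**2/9 + 9*γ/35 - 26/35.
Simple pole: residue = g(a) at a = 1/2, which is -2069/1260.

Radius of convergence at 0: 1/2.
At 1/2: a pole of order 1; residue -2069/1260.


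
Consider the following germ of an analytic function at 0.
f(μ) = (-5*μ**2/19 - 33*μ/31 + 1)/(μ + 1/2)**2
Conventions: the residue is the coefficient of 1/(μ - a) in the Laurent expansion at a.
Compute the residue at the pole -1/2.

The residue is -472/589.

At the order-2 pole -1/2 set g(μ) = (μ - (-1/2))^2*f(μ) = -5*μ**2/19 - 33*μ/31 + 1.
Order-2 pole: residue = g'(a); g'(-1/2) = -472/589, so the residue is -472/589.


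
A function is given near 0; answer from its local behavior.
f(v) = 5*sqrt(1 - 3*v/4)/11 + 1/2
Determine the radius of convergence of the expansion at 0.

Branch term (5/11)*sqrt(1 - v/(4/3)): its argument vanishes at v = 4/3, a square-root branch point, modulus 4/3.
The radius of convergence is the smallest modulus among the singular points: 4/3.

The radius of convergence is 4/3.


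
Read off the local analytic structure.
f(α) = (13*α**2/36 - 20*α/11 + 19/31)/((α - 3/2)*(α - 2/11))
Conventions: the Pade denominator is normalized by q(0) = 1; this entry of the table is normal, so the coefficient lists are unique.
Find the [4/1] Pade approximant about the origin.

Taylor coefficients needed (expand at 0): a_0 = 209/93, a_1 = 4013/558, a_2 = 62663/1674, a_3 = 2053673/10044, a_4 = 2184335/1944, a_5 = 2234347409/361584.
Write the denominator as Q(α) = 1 + q1*α. Requiring Q*f - P = O(α^6) with deg P <= 4 kills the coefficients of α^5..α^5 in Q*f:
  α^5: a_5 + q1*a_4 = 0, i.e. 2234347409/361584 + (2184335/1944)*q1 = 0.
Solving this linear system: q1 = -2234347409/406286310.
The numerator is Q*f truncated at degree 4: P0 = a_0 = 209/93; P1 = a_1 + q1*a_0 = -570879478/110481365; P2 = a_2 + q1*a_1 = -480063137807/226707760980; P3 = a_3 + q1*a_2 = -157951250677/113353880490; P4 = a_4 + q1*a_3 = -46958479931/56676940245.

The Pade approximant has numerator coefficients [209/93, -570879478/110481365, -480063137807/226707760980, -157951250677/113353880490, -46958479931/56676940245]; denominator coefficients [1, -2234347409/406286310].


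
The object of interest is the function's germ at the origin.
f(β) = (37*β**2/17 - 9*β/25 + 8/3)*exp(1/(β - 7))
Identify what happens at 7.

The point is an essential singularity.

The exponent 1/(β - (7)) has a pole at 7, so exp(1/(β - (7))) takes every nonzero value near it: an essential singularity (not a pole of any order).


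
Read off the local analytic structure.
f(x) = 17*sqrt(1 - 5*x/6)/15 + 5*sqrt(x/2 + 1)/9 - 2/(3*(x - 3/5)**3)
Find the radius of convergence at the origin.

The radius of convergence is 3/5.

Denominator factor (x - 3/5)^3: pole of order 3 at 3/5, modulus 3/5.
Branch term (17/15)*sqrt(1 - x/(6/5)): its argument vanishes at x = 6/5, a square-root branch point, modulus 6/5.
Branch term (5/9)*sqrt(1 - x/(-2)): its argument vanishes at x = -2, a square-root branch point, modulus 2.
The radius of convergence is the smallest modulus among the singular points: 3/5.


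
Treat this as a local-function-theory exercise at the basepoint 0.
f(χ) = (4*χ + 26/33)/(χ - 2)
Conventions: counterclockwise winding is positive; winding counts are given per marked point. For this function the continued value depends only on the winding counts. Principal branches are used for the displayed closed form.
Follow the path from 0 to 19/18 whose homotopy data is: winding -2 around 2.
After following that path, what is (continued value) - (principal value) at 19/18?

Continued minus principal equals 0.

The function is rational, hence single-valued: continuing it around any pole returns the same value, so the difference is 0.


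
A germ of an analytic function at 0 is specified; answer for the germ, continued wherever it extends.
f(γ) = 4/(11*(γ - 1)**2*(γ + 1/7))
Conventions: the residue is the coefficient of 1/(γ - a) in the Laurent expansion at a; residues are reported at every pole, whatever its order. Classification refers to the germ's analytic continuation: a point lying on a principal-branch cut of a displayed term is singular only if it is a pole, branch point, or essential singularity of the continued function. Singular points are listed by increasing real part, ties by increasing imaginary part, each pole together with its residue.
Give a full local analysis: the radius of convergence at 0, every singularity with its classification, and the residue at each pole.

Denominator factor (γ - 1)^2: pole of order 2 at 1, modulus 1.
Denominator factor (γ + 1/7): pole of order 1 at -1/7, modulus 1/7.
The radius of convergence is the smallest modulus among the singular points: 1/7.
At the order-1 pole -1/7 set g(γ) = (γ - (-1/7))*f(γ) = 4/(11*(γ - 1)**2).
Simple pole: residue = g(a) at a = -1/7, which is 49/176.
At the order-2 pole 1 set g(γ) = (γ - (1))^2*f(γ) = 4/(11*(γ + 1/7)).
Order-2 pole: residue = g'(a); g'(1) = -49/176, so the residue is -49/176.
List the singular points by increasing real part (a conjugate pair: the negative imaginary part first).

Radius of convergence at 0: 1/7.
At -1/7: a pole of order 1; residue 49/176.
At 1: a pole of order 2; residue -49/176.


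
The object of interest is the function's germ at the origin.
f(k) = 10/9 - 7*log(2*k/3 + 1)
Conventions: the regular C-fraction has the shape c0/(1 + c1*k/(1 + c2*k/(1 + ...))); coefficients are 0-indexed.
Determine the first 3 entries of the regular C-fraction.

The regular C-fraction coefficients are [10/9, 21/5, -58/15].

Taylor coefficients (expand at 0): a_0 = 10/9, a_1 = -14/3, a_2 = 14/9.
c0 = a_0 = 10/9. Peel one level at a time: if S = 1 + c*k/S' with S'(0) = 1, then c is the k-coefficient of S and S' = c*k/(S - 1).
S_1 = c0/f = 1 + (21/5)*k + (406/25)*k^2 + ...; c1 = 21/5.
S_2 = c1*k/(S_1 - 1) = 1 + (-58/15)*k + ...; c2 = -58/15.


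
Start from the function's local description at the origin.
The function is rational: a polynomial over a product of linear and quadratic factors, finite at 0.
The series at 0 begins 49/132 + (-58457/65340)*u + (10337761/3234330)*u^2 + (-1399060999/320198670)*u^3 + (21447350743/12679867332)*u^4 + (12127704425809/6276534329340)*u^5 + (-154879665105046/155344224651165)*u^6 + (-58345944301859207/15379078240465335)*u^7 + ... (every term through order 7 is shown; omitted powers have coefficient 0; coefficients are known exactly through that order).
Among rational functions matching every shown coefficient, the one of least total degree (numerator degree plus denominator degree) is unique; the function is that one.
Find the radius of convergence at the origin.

The radius of convergence is (1/2)*sqrt(3).

No rational of total degree below 6 reproduces all 8 coefficients; solving the [2/4] Pade equations on them gives f(u) = (32*u**2/7 - 2*u/5 + 11/16)/((u + 11/7)**2*(u**2 + 5*u/12 + 3/4)), whose expansion matches every shown term.
Denominator factor (u**2 + 5*u/12 + 3/4): discriminant -407/144, complex-conjugate roots (-5/24) + ((1/24)*sqrt(407))*i and (-5/24) - ((1/24)*sqrt(407))*i; poles of order 1, moduli (1/2)*sqrt(3) and (1/2)*sqrt(3).
Denominator factor (u + 11/7)^2: pole of order 2 at -11/7, modulus 11/7.
The radius of convergence is the smallest modulus among the singular points: (1/2)*sqrt(3).


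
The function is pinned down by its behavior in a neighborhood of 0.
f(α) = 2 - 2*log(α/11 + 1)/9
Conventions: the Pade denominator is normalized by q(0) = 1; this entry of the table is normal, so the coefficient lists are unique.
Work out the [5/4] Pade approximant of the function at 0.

Taylor coefficients needed (expand at 0): a_0 = 2, a_1 = -2/99, a_2 = 1/1089, a_3 = -2/35937, a_4 = 1/263538, a_5 = -2/7247295, a_6 = 1/47832147, a_7 = -2/1227691773, a_8 = 1/7716919716, a_9 = -2/190993762971.
Write the denominator as Q(α) = 1 + q1*α + q2*α^2 + q3*α^3 + q4*α^4. Requiring Q*f - P = O(α^10) with deg P <= 5 kills the coefficients of α^6..α^9 in Q*f:
  α^6: a_6 + q1*a_5 + q2*a_4 + q3*a_3 + q4*a_2 = 0, i.e. 1/47832147 + (-2/7247295)*q1 + (1/263538)*q2 + (-2/35937)*q3 + (1/1089)*q4 = 0.
  α^7: a_7 + q1*a_6 + q2*a_5 + q3*a_4 + q4*a_3 = 0, i.e. -2/1227691773 + (1/47832147)*q1 + (-2/7247295)*q2 + (1/263538)*q3 + (-2/35937)*q4 = 0.
  α^8: a_8 + q1*a_7 + q2*a_6 + q3*a_5 + q4*a_4 = 0, i.e. 1/7716919716 + (-2/1227691773)*q1 + (1/47832147)*q2 + (-2/7247295)*q3 + (1/263538)*q4 = 0.
  α^9: a_9 + q1*a_8 + q2*a_7 + q3*a_6 + q4*a_5 = 0, i.e. -2/190993762971 + (1/7716919716)*q1 + (-2/1227691773)*q2 + (1/47832147)*q3 + (-2/7247295)*q4 = 0.
Solving this linear system: q1 = 20/99, q2 = 5/363, q3 = 10/27951, q4 = 5/1844766.
The numerator is Q*f truncated at degree 5: P0 = a_0 = 2; P1 = a_1 + q1*a_0 = 38/99; P2 = a_2 + q1*a_1 + q2*a_0 = 239/9801; P3 = a_3 + q1*a_2 + q2*a_1 + q3*a_0 = 428/754677; P4 = a_4 + q1*a_3 + q2*a_2 + q3*a_1 + q4*a_0 = 169/49808682; P5 = a_5 + q1*a_4 + q2*a_3 + q3*a_2 + q4*a_1 = -1/456579585.

The Pade approximant has numerator coefficients [2, 38/99, 239/9801, 428/754677, 169/49808682, -1/456579585]; denominator coefficients [1, 20/99, 5/363, 10/27951, 5/1844766].


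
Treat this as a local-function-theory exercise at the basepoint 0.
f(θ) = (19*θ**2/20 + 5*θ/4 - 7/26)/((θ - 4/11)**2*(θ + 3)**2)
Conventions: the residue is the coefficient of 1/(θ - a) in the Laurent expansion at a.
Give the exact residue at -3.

At the order-2 pole -3 set g(θ) = (θ - (-3))^2*f(θ) = (19*θ**2/20 + 5*θ/4 - 7/26)/(θ - 4/11)**2.
Order-2 pole: residue = g'(a); g'(-3) = -2044053/13169780, so the residue is -2044053/13169780.

The residue is -2044053/13169780.


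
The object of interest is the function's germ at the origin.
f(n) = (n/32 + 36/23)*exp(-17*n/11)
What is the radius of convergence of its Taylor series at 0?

The radius of convergence is infinite.

The factor exp(-17*n/11) is entire and contributes no finite singular point.
The polynomial part has no poles.
No finite singular points: the Taylor series at 0 converges everywhere.


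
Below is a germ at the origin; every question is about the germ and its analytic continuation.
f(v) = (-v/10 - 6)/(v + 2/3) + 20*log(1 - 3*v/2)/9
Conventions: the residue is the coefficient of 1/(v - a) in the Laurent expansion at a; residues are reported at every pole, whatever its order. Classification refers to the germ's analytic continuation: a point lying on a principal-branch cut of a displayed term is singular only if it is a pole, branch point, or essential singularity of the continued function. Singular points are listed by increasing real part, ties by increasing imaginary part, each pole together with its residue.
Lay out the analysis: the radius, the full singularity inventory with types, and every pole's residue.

Radius of convergence at 0: 2/3.
At -2/3: a pole of order 1; residue -89/15.
At 2/3: a logarithmic branch point.

Denominator factor (v + 2/3): pole of order 1 at -2/3, modulus 2/3.
Branch term (20/9)*log(1 - v/(2/3)): its argument vanishes at v = 2/3, a logarithmic branch point, modulus 2/3.
The radius of convergence is the smallest modulus among the singular points: 2/3.
The branch term is analytic at -2/3 and contributes nothing to the residue; only the rational part matters.
At the order-1 pole -2/3 set g(v) = (v - (-2/3))*(rational part) = -v/10 - 6.
Simple pole: residue = g(a) at a = -2/3, which is -89/15.
List the singular points by increasing real part (a conjugate pair: the negative imaginary part first).


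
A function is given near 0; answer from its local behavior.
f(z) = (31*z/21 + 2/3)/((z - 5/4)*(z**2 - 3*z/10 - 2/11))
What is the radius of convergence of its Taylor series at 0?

Denominator factor (z**2 - 3*z/10 - 2/11): discriminant 899/1100, real irrational roots 3/20 + (1/220)*sqrt(9889) and 3/20 - (1/220)*sqrt(9889); poles of order 1, moduli 3/20 + (1/220)*sqrt(9889) and -3/20 + (1/220)*sqrt(9889).
Denominator factor (z - 5/4): pole of order 1 at 5/4, modulus 5/4.
The radius of convergence is the smallest modulus among the singular points: -3/20 + (1/220)*sqrt(9889).

The radius of convergence is -3/20 + (1/220)*sqrt(9889).


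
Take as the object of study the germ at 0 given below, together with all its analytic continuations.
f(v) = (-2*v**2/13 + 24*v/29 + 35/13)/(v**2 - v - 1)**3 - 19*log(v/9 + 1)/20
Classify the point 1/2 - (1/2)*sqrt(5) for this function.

The point is a pole of order 3.

The denominator factor v**2 - v - 1 vanishes at 1/2 - (1/2)*sqrt(5) and appears to the power 3; the numerator there equals 1084/377 - (127/377)*sqrt(5), nonzero, and no other factor vanishes.
The branch terms are analytic at this point.
Hence a pole whose order is the multiplicity, 3.


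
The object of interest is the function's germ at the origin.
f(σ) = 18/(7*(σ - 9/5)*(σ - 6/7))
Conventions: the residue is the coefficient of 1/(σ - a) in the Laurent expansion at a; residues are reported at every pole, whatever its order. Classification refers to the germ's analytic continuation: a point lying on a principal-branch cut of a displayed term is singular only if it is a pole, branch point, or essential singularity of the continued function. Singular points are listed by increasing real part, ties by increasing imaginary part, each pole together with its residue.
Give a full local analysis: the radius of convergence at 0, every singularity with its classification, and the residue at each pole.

Radius of convergence at 0: 6/7.
At 6/7: a pole of order 1; residue -30/11.
At 9/5: a pole of order 1; residue 30/11.

Denominator factor (σ - 9/5): pole of order 1 at 9/5, modulus 9/5.
Denominator factor (σ - 6/7): pole of order 1 at 6/7, modulus 6/7.
The radius of convergence is the smallest modulus among the singular points: 6/7.
At the order-1 pole 6/7 set g(σ) = (σ - (6/7))*f(σ) = 18/(7*(σ - 9/5)).
Simple pole: residue = g(a) at a = 6/7, which is -30/11.
At the order-1 pole 9/5 set g(σ) = (σ - (9/5))*f(σ) = 18/(7*(σ - 6/7)).
Simple pole: residue = g(a) at a = 9/5, which is 30/11.
List the singular points by increasing real part (a conjugate pair: the negative imaginary part first).


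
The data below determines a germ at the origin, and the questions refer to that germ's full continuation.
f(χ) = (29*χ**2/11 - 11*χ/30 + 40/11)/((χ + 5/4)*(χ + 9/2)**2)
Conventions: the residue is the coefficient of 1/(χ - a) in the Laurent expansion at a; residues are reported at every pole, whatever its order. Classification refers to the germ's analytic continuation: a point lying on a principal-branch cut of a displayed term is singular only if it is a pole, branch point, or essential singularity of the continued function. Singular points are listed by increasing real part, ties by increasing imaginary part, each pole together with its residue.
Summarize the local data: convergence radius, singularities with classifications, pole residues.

Denominator factor (χ + 5/4): pole of order 1 at -5/4, modulus 5/4.
Denominator factor (χ + 9/2)^2: pole of order 2 at -9/2, modulus 9/2.
The radius of convergence is the smallest modulus among the singular points: 5/4.
At the order-2 pole -9/2 set g(χ) = (χ - (-9/2))^2*f(χ) = (29*χ**2/11 - 11*χ/30 + 40/11)/(χ + 5/4).
Order-2 pole: residue = g'(a); g'(-9/2) = 10366/5577, so the residue is 10366/5577.
At the order-1 pole -5/4 set g(χ) = (χ - (-5/4))*f(χ) = (29*χ**2/11 - 11*χ/30 + 40/11)/(χ + 9/2)**2.
Simple pole: residue = g(a) at a = -5/4, which is 4337/5577.
List the singular points by increasing real part (a conjugate pair: the negative imaginary part first).

Radius of convergence at 0: 5/4.
At -9/2: a pole of order 2; residue 10366/5577.
At -5/4: a pole of order 1; residue 4337/5577.


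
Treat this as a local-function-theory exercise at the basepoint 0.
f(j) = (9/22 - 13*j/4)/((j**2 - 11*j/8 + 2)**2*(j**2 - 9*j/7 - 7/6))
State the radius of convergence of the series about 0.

Denominator factor (j**2 - 9*j/7 - 7/6): discriminant 929/147, real irrational roots 9/14 + (1/42)*sqrt(2787) and 9/14 - (1/42)*sqrt(2787); poles of order 1, moduli 9/14 + (1/42)*sqrt(2787) and -9/14 + (1/42)*sqrt(2787).
Denominator factor (j**2 - 11*j/8 + 2)^2: discriminant -391/64, complex-conjugate roots (11/16) + ((1/16)*sqrt(391))*i and (11/16) - ((1/16)*sqrt(391))*i; poles of order 2, moduli sqrt(2) and sqrt(2).
The radius of convergence is the smallest modulus among the singular points: -9/14 + (1/42)*sqrt(2787).

The radius of convergence is -9/14 + (1/42)*sqrt(2787).


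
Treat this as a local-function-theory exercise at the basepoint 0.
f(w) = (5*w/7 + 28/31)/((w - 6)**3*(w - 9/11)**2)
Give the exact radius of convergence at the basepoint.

The radius of convergence is 9/11.

Denominator factor (w - 6)^3: pole of order 3 at 6, modulus 6.
Denominator factor (w - 9/11)^2: pole of order 2 at 9/11, modulus 9/11.
The radius of convergence is the smallest modulus among the singular points: 9/11.


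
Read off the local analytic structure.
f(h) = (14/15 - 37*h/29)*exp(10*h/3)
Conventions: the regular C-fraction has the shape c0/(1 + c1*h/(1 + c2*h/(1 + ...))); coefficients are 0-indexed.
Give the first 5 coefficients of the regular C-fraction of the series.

The regular C-fraction coefficients are [14/15, -2395/1218, 850825/583422, -98696164/146716263, -5682526448/37229481459].

Taylor coefficients (expand at 0): a_0 = 14/15, a_1 = 479/261, a_2 = 730/783, a_3 = -9350/7047, a_4 = -65000/21141.
c0 = a_0 = 14/15. Peel one level at a time: if S = 1 + c*h/S' with S'(0) = 1, then c is the h-coefficient of S and S' = c*h/(S - 1).
S_1 = c0/f = 1 + (-2395/1218)*h + (4254125/1483524)*h^2 + ...; c1 = -2395/1218.
S_2 = c1*h/(S_1 - 1) = 1 + (850825/583422)*h + (6077350/6194907)*h^2 + ...; c2 = 850825/583422.
S_3 = c2*h/(S_2 - 1) = 1 + (-98696164/146716263)*h + (-9633009344/93817852209)*h^2 + ...; c3 = -98696164/146716263.
S_4 = c3*h/(S_3 - 1) = 1 + (-5682526448/37229481459)*h + ...; c4 = -5682526448/37229481459.


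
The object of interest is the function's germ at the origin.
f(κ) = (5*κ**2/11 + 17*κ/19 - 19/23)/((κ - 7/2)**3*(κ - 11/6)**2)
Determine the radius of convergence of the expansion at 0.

Denominator factor (κ - 11/6)^2: pole of order 2 at 11/6, modulus 11/6.
Denominator factor (κ - 7/2)^3: pole of order 3 at 7/2, modulus 7/2.
The radius of convergence is the smallest modulus among the singular points: 11/6.

The radius of convergence is 11/6.


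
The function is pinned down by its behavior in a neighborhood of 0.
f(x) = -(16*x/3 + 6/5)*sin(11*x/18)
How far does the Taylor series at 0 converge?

The factor -sin(11*x/18) is entire and contributes no finite singular point.
The polynomial part has no poles.
No finite singular points: the Taylor series at 0 converges everywhere.

The radius of convergence is infinite.


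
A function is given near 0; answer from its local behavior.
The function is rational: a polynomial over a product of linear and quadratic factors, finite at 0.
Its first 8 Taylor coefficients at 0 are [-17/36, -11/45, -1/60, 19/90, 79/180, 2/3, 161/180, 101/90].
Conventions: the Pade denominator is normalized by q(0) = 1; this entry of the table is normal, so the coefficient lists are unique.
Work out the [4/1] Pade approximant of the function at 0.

The Pade approximant has numerator coefficients [-17/36, 1681/3555, 1681/4740, 1681/7110, 1681/14220]; denominator coefficients [1, -120/79].

Taylor coefficients needed (read off): a_0 = -17/36, a_1 = -11/45, a_2 = -1/60, a_3 = 19/90, a_4 = 79/180, a_5 = 2/3.
Write the denominator as Q(σ) = 1 + q1*σ. Requiring Q*f - P = O(σ^6) with deg P <= 4 kills the coefficients of σ^5..σ^5 in Q*f:
  σ^5: a_5 + q1*a_4 = 0, i.e. 2/3 + (79/180)*q1 = 0.
Solving this linear system: q1 = -120/79.
The numerator is Q*f truncated at degree 4: P0 = a_0 = -17/36; P1 = a_1 + q1*a_0 = 1681/3555; P2 = a_2 + q1*a_1 = 1681/4740; P3 = a_3 + q1*a_2 = 1681/7110; P4 = a_4 + q1*a_3 = 1681/14220.
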